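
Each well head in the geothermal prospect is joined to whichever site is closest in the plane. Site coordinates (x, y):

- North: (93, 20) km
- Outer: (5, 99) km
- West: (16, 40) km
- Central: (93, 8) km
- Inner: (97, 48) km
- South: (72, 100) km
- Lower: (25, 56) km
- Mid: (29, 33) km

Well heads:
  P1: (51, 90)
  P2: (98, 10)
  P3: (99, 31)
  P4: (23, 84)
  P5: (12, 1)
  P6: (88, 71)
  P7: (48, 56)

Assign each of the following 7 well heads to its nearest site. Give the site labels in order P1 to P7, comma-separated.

South, Central, North, Outer, Mid, Inner, Lower

P1 → South (d²=541.00)
P2 → Central (d²=29.00)
P3 → North (d²=157.00)
P4 → Outer (d²=549.00)
P5 → Mid (d²=1313.00)
P6 → Inner (d²=610.00)
P7 → Lower (d²=529.00)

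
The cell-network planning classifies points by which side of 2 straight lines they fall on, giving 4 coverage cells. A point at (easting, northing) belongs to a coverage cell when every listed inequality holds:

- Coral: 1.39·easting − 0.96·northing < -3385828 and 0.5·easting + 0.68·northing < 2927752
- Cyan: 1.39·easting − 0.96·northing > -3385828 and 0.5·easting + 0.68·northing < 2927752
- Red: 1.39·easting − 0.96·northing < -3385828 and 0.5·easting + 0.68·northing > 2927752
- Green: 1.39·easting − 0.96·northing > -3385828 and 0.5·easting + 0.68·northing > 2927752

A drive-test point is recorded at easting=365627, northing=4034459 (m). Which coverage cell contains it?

1.39·365627 − 0.96·4034459 = -3364859.110, which is > -3385828
0.5·365627 + 0.68·4034459 = 2926245.620, which is < 2927752
This sign pattern matches Cyan.

Cyan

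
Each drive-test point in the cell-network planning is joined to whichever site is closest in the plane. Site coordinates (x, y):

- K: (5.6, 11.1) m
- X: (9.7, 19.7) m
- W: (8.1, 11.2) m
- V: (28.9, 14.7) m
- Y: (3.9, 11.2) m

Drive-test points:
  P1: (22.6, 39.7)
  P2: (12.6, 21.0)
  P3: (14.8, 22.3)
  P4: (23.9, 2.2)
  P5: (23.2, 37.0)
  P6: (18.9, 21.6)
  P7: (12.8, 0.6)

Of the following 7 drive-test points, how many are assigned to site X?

P1 → X
P2 → X
P3 → X
P4 → V
P5 → X
P6 → X
P7 → W
5 of the 7 go to X.

5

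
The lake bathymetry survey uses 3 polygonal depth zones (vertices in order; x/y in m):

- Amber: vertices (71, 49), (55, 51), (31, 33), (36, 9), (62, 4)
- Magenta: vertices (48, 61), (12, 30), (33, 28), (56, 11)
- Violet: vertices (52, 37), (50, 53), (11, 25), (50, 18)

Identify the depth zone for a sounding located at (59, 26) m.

Amber

Cast a ray rightward from (59, 26). For each polygon, the edges (by vertex number in listed order) whose endpoints lie on opposite sides of y = 26, where each meets that height, and whether that is right or left of the point:
Amber: 3–4 at x≈32.5 (left), 5–1 at x≈66.4 (right) → 1 crossing.
Magenta: 3–4 at x≈35.7 (left), 4–1 at x≈53.6 (left) → 0 crossings.
Violet: 2–3 at x≈12.4 (left), 4–1 at x≈50.8 (left) → 0 crossings.
Only Amber has an odd count, so the point is inside Amber.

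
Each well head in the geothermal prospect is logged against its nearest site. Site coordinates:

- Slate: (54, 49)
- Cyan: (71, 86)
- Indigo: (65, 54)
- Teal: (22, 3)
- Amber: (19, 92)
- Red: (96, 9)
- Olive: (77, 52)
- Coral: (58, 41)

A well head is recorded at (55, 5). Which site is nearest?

Teal

Squared distances to each site:
Slate: 1937.000; Cyan: 6817.000; Indigo: 2501.000; Teal: 1093.000; Amber: 8865.000; Red: 1697.000; Olive: 2693.000; Coral: 1305.000.
Minimum at Teal.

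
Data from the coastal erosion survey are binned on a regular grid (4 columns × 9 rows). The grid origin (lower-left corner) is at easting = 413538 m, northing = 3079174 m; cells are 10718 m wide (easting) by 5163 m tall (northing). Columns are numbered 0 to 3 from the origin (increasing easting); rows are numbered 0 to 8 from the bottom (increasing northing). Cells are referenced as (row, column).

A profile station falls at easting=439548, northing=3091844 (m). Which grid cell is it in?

Column index: ⌊(439548 − 413538) / 10718⌋ = ⌊2.427⌋ = 2
Row offset from origin: ⌊(3091844 − 3079174) / 5163⌋ = ⌊2.454⌋ = 2 → row 2

(2, 2)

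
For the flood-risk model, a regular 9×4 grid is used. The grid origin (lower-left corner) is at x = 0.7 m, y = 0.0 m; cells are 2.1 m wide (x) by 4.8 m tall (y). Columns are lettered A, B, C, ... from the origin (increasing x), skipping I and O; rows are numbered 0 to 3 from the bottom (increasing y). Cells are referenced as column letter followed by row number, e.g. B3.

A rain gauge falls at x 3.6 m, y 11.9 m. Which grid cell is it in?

B2

Column index: ⌊(3.6 − 0.7) / 2.1⌋ = ⌊1.381⌋ = 1 → column B
Row offset from origin: ⌊(11.9 − 0.0) / 4.8⌋ = ⌊2.479⌋ = 2 → row 2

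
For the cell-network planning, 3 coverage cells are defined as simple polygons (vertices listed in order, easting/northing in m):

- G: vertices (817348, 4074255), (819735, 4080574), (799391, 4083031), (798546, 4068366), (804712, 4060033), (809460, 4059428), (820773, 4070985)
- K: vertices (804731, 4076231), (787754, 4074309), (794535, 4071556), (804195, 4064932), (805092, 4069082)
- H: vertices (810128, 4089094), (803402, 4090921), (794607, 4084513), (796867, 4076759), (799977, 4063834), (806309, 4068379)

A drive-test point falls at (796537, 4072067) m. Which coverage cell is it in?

Cast a ray rightward from (796537, 4072067). For each polygon, the edges (by vertex number in listed order) whose endpoints lie on opposite sides of northing = 4072067, where each meets that height, and whether that is right or left of the point:
G: 3–4 at easting≈798759.3 (right), 7–1 at easting≈819639.7 (right) → 2 crossings.
K: 2–3 at easting≈793276.3 (left), 5–1 at easting≈804941.3 (right) → 1 crossing.
H: 4–5 at easting≈797996.0 (right), 6–1 at easting≈806988.9 (right) → 2 crossings.
Only K has an odd count, so the point is inside K.

K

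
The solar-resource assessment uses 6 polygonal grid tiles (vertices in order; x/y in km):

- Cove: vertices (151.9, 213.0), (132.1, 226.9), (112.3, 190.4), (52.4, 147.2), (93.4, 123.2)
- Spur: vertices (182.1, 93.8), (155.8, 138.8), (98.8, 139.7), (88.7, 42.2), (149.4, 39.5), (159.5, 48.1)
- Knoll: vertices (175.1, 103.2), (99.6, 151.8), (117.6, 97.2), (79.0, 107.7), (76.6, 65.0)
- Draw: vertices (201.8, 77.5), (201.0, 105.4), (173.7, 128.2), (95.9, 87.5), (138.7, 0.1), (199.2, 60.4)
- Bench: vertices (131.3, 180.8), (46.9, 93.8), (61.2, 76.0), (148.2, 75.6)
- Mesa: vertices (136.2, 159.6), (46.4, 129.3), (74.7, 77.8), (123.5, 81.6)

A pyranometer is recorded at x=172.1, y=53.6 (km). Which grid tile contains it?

Cast a ray rightward from (172.1, 53.6). For each polygon, the edges (by vertex number in listed order) whose endpoints lie on opposite sides of y = 53.6, where each meets that height, and whether that is right or left of the point:
Cove: no edge straddles that height → 0 crossings.
Spur: 3–4 at x≈89.88 (left), 6–1 at x≈162.22 (left) → 0 crossings.
Knoll: no edge straddles that height → 0 crossings.
Draw: 4–5 at x≈112.50 (left), 5–6 at x≈192.38 (right) → 1 crossing.
Bench: no edge straddles that height → 0 crossings.
Mesa: no edge straddles that height → 0 crossings.
Only Draw has an odd count, so the point is inside Draw.

Draw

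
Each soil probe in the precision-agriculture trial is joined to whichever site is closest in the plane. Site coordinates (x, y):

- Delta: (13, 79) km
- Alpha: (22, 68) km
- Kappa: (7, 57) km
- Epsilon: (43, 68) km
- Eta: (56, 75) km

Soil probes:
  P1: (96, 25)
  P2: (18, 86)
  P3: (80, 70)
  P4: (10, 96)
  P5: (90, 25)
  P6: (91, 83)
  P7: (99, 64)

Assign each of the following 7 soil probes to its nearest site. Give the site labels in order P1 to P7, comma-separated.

P1 → Eta (d²=4100.00)
P2 → Delta (d²=74.00)
P3 → Eta (d²=601.00)
P4 → Delta (d²=298.00)
P5 → Eta (d²=3656.00)
P6 → Eta (d²=1289.00)
P7 → Eta (d²=1970.00)

Eta, Delta, Eta, Delta, Eta, Eta, Eta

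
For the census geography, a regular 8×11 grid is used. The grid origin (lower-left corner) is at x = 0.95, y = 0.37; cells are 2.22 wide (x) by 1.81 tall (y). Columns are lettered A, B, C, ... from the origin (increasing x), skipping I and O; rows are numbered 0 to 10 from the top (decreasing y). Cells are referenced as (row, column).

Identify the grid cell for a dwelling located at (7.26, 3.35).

(9, C)

Column index: ⌊(7.26 − 0.95) / 2.22⌋ = ⌊2.842⌋ = 2 → column C
Row offset from origin: ⌊(3.35 − 0.37) / 1.81⌋ = ⌊1.646⌋ = 1 → row 9 (counted from top)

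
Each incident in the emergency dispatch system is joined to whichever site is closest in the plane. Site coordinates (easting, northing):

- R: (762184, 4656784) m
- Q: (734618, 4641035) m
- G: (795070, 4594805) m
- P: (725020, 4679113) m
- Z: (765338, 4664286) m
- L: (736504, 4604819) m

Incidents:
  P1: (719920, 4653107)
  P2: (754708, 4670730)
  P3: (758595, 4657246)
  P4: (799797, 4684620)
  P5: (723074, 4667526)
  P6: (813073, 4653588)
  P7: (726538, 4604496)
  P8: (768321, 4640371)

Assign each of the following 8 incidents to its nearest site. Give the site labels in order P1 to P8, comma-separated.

P1 → Q (d²=361764388.00)
P2 → Z (d²=154522036.00)
P3 → R (d²=13094365.00)
P4 → Z (d²=1600894237.00)
P5 → P (d²=138045485.00)
P6 → Z (d²=2393077429.00)
P7 → L (d²=99425485.00)
P8 → R (d²=307049338.00)

Q, Z, R, Z, P, Z, L, R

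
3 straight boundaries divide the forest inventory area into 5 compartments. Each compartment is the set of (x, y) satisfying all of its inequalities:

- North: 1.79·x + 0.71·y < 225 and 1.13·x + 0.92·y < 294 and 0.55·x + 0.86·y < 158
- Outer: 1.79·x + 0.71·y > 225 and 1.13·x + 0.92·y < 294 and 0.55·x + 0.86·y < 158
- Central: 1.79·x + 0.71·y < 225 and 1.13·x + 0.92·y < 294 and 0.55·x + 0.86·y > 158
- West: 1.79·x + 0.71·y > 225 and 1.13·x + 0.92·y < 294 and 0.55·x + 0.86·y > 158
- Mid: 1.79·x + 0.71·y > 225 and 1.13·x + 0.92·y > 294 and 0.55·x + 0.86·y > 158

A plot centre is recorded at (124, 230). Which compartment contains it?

1.79·124 + 0.71·230 = 385.260, which is > 225
1.13·124 + 0.92·230 = 351.720, which is > 294
0.55·124 + 0.86·230 = 266.000, which is > 158
This sign pattern matches Mid.

Mid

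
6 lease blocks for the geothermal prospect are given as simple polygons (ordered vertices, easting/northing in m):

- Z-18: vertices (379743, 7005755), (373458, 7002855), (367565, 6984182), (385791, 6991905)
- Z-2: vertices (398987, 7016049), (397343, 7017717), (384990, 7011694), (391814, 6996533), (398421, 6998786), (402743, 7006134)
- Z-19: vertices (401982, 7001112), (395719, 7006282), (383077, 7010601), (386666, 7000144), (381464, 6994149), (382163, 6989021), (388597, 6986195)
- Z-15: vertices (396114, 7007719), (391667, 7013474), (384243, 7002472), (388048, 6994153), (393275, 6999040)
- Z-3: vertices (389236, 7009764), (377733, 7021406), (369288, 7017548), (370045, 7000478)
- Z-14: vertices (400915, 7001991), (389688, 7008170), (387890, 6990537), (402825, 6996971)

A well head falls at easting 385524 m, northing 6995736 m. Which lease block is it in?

Z-19

Cast a ray rightward from (385524, 6995736). For each polygon, the edges (by vertex number in listed order) whose endpoints lie on opposite sides of northing = 6995736, where each meets that height, and whether that is right or left of the point:
Z-18: 2–3 at easting≈371211.3 (left), 4–1 at easting≈384118.1 (left) → 0 crossings.
Z-2: no edge straddles that height → 0 crossings.
Z-19: 4–5 at easting≈382841.1 (left), 7–1 at easting≈397158.1 (right) → 1 crossing.
Z-15: 3–4 at easting≈387324.0 (right), 4–5 at easting≈389741.1 (right) → 2 crossings.
Z-3: no edge straddles that height → 0 crossings.
Z-14: 2–3 at easting≈388420.1 (right), 3–4 at easting≈399958.2 (right) → 2 crossings.
Only Z-19 has an odd count, so the point is inside Z-19.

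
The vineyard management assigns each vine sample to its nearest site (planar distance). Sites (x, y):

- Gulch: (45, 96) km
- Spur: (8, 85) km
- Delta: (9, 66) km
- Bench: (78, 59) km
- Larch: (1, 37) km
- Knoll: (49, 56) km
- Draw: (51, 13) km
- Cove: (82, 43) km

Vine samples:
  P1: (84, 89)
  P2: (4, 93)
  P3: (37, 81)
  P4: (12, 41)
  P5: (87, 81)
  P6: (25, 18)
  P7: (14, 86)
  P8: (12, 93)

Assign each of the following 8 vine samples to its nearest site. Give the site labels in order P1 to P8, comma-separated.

P1 → Bench (d²=936.00)
P2 → Spur (d²=80.00)
P3 → Gulch (d²=289.00)
P4 → Larch (d²=137.00)
P5 → Bench (d²=565.00)
P6 → Draw (d²=701.00)
P7 → Spur (d²=37.00)
P8 → Spur (d²=80.00)

Bench, Spur, Gulch, Larch, Bench, Draw, Spur, Spur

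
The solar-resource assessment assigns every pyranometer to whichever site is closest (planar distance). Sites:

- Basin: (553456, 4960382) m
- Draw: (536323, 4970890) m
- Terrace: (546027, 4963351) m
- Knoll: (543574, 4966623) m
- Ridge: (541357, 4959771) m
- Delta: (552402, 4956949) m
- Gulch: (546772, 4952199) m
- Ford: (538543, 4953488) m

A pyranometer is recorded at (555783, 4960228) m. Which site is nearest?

Basin

Squared distances to each site:
Basin: 5438645.000; Draw: 492369844.000; Terrace: 104932665.000; Knoll: 189955706.000; Ridge: 208318325.000; Delta: 22183002.000; Gulch: 145662962.000; Ford: 342645200.000.
Minimum at Basin.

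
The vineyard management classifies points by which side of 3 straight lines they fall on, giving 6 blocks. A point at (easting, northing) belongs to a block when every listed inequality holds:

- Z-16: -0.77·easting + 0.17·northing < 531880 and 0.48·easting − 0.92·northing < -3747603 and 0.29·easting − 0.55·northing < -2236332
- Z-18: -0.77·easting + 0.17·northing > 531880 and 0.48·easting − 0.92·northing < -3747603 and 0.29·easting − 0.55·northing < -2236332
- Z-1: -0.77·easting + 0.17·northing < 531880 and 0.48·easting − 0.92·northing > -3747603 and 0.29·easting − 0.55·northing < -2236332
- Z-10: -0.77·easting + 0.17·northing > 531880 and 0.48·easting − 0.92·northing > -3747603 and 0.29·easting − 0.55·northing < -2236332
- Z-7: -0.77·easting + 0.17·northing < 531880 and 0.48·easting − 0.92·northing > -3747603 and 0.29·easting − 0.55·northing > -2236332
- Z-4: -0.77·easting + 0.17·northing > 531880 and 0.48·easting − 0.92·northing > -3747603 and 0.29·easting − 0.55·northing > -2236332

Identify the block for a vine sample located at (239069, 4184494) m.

Z-7

-0.77·239069 + 0.17·4184494 = 527280.850, which is < 531880
0.48·239069 − 0.92·4184494 = -3734981.360, which is > -3747603
0.29·239069 − 0.55·4184494 = -2232141.690, which is > -2236332
This sign pattern matches Z-7.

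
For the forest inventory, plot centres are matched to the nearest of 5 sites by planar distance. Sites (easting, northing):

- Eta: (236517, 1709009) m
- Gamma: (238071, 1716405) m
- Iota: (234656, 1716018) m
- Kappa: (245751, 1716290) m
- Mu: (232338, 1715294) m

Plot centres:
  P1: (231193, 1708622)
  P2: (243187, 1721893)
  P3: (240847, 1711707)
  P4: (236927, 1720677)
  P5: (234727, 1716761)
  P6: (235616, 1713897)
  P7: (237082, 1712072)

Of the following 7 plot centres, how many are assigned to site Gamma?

P1 → Eta
P2 → Kappa
P3 → Eta
P4 → Gamma
P5 → Iota
P6 → Iota
P7 → Eta
1 of the 7 goes to Gamma.

1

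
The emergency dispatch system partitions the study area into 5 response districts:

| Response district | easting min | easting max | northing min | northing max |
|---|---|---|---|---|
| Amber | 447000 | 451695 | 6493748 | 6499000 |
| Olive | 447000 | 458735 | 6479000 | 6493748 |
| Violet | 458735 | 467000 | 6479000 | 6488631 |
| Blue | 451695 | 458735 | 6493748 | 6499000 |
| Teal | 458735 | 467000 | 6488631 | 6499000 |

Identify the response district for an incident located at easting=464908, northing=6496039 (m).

The point has easting = 464908 and northing = 6496039.
Only Teal satisfies 458735 ≤ easting ≤ 467000 and 6488631 ≤ northing ≤ 6499000.

Teal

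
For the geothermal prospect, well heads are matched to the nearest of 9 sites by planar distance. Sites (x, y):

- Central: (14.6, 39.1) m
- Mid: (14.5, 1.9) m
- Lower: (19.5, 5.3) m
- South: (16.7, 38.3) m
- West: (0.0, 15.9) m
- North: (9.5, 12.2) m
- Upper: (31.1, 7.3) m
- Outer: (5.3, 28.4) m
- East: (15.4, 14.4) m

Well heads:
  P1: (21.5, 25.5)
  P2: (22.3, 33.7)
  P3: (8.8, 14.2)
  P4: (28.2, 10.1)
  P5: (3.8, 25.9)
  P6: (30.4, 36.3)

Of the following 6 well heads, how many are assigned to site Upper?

1

P1 → East
P2 → South
P3 → North
P4 → Upper
P5 → Outer
P6 → South
1 of the 6 goes to Upper.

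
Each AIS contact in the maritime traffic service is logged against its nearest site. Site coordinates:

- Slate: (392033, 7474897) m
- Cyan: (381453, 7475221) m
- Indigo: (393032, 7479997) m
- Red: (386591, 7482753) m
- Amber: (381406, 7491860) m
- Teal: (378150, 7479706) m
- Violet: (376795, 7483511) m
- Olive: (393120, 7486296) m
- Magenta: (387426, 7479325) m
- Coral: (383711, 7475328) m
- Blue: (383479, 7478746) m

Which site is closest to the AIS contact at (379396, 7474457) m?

Squared distances to each site:
Slate: 159887369.000; Cyan: 4814945.000; Indigo: 216632096.000; Red: 120591641.000; Amber: 306904509.000; Teal: 29104517.000; Violet: 88740117.000; Olive: 328510097.000; Magenta: 88178324.000; Coral: 19377866.000; Blue: 35066410.000.
Minimum at Cyan.

Cyan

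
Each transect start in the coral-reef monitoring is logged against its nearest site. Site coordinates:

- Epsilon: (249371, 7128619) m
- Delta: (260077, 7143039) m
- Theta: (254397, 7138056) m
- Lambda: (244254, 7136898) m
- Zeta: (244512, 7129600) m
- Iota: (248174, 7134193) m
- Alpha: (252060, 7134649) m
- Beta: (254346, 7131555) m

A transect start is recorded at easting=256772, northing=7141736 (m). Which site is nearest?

Squared distances to each site:
Epsilon: 226830490.000; Delta: 12620834.000; Theta: 19183025.000; Lambda: 180106568.000; Zeta: 297590096.000; Iota: 130822453.000; Alpha: 72428513.000; Beta: 109538237.000.
Minimum at Delta.

Delta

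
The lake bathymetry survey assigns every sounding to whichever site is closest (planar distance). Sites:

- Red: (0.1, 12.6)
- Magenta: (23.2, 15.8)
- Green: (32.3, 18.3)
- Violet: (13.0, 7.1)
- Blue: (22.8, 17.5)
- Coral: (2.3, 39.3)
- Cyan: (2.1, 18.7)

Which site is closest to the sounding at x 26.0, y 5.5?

Magenta

Squared distances to each site:
Red: 721.220; Magenta: 113.930; Green: 203.530; Violet: 171.560; Blue: 154.240; Coral: 1704.130; Cyan: 745.450.
Minimum at Magenta.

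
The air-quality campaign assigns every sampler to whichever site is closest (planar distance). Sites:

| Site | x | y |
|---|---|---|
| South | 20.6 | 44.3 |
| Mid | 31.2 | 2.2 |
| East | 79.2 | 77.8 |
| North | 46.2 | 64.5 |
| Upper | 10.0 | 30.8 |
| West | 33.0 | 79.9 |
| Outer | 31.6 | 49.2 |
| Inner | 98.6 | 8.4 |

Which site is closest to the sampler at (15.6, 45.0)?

South

Squared distances to each site:
South: 25.490; Mid: 2075.200; East: 5120.800; North: 1316.610; Upper: 233.000; West: 1520.770; Outer: 273.640; Inner: 8228.560.
Minimum at South.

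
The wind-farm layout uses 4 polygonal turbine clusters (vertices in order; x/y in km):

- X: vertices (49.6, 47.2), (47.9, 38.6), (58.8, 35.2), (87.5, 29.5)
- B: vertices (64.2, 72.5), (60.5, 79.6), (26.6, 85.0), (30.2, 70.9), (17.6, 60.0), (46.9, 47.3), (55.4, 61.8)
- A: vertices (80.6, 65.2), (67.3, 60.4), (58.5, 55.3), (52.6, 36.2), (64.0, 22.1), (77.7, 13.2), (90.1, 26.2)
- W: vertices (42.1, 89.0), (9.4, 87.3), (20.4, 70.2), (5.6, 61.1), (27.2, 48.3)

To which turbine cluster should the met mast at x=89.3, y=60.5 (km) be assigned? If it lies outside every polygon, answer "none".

Cast a ray rightward from (89.3, 60.5). For each polygon, the edges (by vertex number in listed order) whose endpoints lie on opposite sides of y = 60.5, where each meets that height, and whether that is right or left of the point:
X: no edge straddles that height → 0 crossings.
B: 4–5 at x≈18.18 (left), 6–7 at x≈54.64 (left) → 0 crossings.
A: 1–2 at x≈67.58 (left), 7–1 at x≈81.74 (left) → 0 crossings.
W: 4–5 at x≈6.61 (left), 5–1 at x≈31.67 (left) → 0 crossings.
All counts are even, so the point lies outside every listed polygon.

none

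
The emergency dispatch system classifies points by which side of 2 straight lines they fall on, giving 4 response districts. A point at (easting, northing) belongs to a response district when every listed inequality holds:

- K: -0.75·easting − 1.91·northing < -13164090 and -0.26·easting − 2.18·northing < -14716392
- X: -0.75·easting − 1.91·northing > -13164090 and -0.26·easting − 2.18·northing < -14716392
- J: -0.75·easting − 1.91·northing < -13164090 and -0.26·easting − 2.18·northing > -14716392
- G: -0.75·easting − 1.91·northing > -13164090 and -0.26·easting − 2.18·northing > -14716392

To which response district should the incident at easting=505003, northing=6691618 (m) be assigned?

X

-0.75·505003 − 1.91·6691618 = -13159742.630, which is > -13164090
-0.26·505003 − 2.18·6691618 = -14719028.020, which is < -14716392
This sign pattern matches X.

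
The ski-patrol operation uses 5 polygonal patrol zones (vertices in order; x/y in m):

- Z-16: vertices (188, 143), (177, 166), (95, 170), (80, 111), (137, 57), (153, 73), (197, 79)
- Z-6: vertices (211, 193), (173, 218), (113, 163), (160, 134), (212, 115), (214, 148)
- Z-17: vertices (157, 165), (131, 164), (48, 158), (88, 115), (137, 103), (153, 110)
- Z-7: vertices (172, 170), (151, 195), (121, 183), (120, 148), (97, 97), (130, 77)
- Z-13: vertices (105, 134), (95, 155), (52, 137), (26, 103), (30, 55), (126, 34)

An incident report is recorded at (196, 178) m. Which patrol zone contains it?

Z-6

Cast a ray rightward from (196, 178). For each polygon, the edges (by vertex number in listed order) whose endpoints lie on opposite sides of y = 178, where each meets that height, and whether that is right or left of the point:
Z-16: no edge straddles that height → 0 crossings.
Z-6: 2–3 at x≈129.4 (left), 6–1 at x≈212.0 (right) → 1 crossing.
Z-17: no edge straddles that height → 0 crossings.
Z-7: 1–2 at x≈165.3 (left), 3–4 at x≈120.9 (left) → 0 crossings.
Z-13: no edge straddles that height → 0 crossings.
Only Z-6 has an odd count, so the point is inside Z-6.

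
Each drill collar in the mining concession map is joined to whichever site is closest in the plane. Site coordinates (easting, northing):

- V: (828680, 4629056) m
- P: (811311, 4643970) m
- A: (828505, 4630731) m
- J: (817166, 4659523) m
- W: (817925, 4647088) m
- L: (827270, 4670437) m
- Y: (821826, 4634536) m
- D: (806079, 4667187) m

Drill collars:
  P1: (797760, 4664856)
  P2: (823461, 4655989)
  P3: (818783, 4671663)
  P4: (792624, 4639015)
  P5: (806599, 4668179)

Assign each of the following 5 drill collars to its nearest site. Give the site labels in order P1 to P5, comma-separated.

P1 → D (d²=74639322.00)
P2 → J (d²=52116181.00)
P3 → L (d²=73532245.00)
P4 → P (d²=373755994.00)
P5 → D (d²=1254464.00)

D, J, L, P, D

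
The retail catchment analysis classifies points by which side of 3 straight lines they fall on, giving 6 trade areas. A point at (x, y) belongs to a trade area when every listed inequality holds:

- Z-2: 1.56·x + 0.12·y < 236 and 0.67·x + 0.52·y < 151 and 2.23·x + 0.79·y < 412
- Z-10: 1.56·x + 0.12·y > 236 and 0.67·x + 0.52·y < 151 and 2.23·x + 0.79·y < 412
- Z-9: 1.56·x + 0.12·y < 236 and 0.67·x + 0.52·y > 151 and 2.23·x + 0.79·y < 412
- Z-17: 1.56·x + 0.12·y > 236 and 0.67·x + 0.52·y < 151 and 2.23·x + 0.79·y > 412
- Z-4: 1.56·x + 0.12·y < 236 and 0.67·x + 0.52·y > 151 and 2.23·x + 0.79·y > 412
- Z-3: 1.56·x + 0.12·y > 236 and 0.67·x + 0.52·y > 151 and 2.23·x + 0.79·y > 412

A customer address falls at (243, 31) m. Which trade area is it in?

Z-3

1.56·243 + 0.12·31 = 382.800, which is > 236
0.67·243 + 0.52·31 = 178.930, which is > 151
2.23·243 + 0.79·31 = 566.380, which is > 412
This sign pattern matches Z-3.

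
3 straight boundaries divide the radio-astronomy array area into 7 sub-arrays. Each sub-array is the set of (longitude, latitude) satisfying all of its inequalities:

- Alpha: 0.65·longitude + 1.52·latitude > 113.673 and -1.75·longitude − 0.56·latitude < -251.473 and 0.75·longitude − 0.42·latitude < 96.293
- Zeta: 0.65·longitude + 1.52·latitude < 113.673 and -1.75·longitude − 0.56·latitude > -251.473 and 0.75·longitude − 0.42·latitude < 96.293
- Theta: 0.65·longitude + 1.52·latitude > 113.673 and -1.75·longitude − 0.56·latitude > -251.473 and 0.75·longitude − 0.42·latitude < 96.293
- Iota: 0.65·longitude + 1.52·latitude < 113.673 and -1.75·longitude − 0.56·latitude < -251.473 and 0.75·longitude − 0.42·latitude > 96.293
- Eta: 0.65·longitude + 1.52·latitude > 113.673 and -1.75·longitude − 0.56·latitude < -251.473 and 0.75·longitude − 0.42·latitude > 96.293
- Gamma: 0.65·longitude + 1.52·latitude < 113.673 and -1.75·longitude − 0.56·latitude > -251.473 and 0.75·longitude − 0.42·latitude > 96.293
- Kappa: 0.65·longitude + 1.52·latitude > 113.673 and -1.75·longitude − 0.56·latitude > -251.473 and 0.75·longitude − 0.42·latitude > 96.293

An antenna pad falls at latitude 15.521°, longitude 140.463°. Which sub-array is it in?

Eta

0.65·140.463 + 1.52·15.521 = 114.893, which is > 113.673
-1.75·140.463 − 0.56·15.521 = -254.502, which is < -251.473
0.75·140.463 − 0.42·15.521 = 98.828, which is > 96.293
This sign pattern matches Eta.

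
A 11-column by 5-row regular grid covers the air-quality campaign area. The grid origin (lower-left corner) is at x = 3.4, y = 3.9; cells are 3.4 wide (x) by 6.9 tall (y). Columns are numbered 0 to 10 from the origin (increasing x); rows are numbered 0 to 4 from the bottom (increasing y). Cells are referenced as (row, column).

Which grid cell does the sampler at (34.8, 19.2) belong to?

Column index: ⌊(34.8 − 3.4) / 3.4⌋ = ⌊9.235⌋ = 9
Row offset from origin: ⌊(19.2 − 3.9) / 6.9⌋ = ⌊2.217⌋ = 2 → row 2

(2, 9)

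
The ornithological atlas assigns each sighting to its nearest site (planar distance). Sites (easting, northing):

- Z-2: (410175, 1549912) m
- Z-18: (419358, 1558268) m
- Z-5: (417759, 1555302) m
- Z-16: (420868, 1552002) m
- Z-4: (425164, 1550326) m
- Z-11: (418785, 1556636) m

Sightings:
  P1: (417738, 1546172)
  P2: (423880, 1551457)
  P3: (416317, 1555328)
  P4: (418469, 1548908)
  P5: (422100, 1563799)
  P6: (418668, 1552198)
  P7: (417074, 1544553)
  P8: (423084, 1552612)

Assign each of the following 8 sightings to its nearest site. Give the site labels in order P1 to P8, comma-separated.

P1 → Z-16 (d²=43785800.00)
P2 → Z-4 (d²=2927817.00)
P3 → Z-5 (d²=2080040.00)
P4 → Z-16 (d²=15328037.00)
P5 → Z-18 (d²=38110525.00)
P6 → Z-16 (d²=4878416.00)
P7 → Z-16 (d²=69882037.00)
P8 → Z-16 (d²=5282756.00)

Z-16, Z-4, Z-5, Z-16, Z-18, Z-16, Z-16, Z-16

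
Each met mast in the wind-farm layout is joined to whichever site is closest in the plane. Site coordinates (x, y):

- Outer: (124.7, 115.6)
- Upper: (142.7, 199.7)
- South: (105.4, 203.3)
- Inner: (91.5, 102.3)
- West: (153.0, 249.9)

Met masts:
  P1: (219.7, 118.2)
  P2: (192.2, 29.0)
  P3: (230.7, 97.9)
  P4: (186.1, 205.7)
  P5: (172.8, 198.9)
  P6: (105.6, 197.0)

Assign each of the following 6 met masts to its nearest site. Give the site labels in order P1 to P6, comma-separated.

Outer, Outer, Outer, Upper, Upper, South

P1 → Outer (d²=9031.76)
P2 → Outer (d²=12055.81)
P3 → Outer (d²=11549.29)
P4 → Upper (d²=1919.56)
P5 → Upper (d²=906.65)
P6 → South (d²=39.73)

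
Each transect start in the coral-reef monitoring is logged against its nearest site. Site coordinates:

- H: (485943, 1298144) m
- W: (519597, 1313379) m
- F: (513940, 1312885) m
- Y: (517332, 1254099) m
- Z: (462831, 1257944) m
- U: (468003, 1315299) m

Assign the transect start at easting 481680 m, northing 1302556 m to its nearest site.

H

Squared distances to each site:
H: 37638913.000; W: 1554836218.000; F: 1147395841.000; Y: 3619145953.000; Z: 2345515345.000; U: 349444378.000.
Minimum at H.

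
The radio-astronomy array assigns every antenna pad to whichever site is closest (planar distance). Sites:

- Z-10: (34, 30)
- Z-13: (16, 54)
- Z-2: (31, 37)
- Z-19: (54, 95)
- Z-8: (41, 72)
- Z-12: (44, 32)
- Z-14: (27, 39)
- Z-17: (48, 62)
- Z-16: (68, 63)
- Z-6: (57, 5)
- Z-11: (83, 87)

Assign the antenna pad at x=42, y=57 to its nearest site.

Z-17

Squared distances to each site:
Z-10: 793.000; Z-13: 685.000; Z-2: 521.000; Z-19: 1588.000; Z-8: 226.000; Z-12: 629.000; Z-14: 549.000; Z-17: 61.000; Z-16: 712.000; Z-6: 2929.000; Z-11: 2581.000.
Minimum at Z-17.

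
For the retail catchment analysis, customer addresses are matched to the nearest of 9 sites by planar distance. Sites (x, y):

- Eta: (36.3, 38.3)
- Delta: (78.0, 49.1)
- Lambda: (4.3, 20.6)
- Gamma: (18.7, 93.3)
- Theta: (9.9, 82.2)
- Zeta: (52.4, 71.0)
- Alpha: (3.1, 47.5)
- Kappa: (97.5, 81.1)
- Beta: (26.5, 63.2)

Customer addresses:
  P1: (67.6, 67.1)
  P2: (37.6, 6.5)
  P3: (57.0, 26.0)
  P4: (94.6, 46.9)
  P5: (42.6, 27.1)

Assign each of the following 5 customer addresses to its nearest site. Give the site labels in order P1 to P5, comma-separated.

P1 → Zeta (d²=246.25)
P2 → Eta (d²=1012.93)
P3 → Eta (d²=579.78)
P4 → Delta (d²=280.40)
P5 → Eta (d²=165.13)

Zeta, Eta, Eta, Delta, Eta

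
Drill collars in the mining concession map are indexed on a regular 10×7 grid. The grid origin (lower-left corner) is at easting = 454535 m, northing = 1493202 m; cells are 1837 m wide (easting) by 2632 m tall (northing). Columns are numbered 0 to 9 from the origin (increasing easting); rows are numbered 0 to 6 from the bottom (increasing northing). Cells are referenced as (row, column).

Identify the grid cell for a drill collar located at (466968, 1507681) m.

(5, 6)

Column index: ⌊(466968 − 454535) / 1837⌋ = ⌊6.768⌋ = 6
Row offset from origin: ⌊(1507681 − 1493202) / 2632⌋ = ⌊5.501⌋ = 5 → row 5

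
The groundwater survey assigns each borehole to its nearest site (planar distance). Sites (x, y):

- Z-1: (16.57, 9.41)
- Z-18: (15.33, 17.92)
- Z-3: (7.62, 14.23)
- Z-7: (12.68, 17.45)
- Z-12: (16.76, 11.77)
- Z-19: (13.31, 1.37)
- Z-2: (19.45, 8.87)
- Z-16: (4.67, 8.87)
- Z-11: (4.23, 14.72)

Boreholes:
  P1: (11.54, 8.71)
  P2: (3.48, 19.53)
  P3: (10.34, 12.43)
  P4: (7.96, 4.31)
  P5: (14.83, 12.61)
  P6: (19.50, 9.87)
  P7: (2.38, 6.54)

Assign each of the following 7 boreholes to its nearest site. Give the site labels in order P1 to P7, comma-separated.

Z-1, Z-11, Z-3, Z-16, Z-12, Z-2, Z-16

P1 → Z-1 (d²=25.79)
P2 → Z-11 (d²=23.70)
P3 → Z-3 (d²=10.64)
P4 → Z-16 (d²=31.62)
P5 → Z-12 (d²=4.43)
P6 → Z-2 (d²=1.00)
P7 → Z-16 (d²=10.67)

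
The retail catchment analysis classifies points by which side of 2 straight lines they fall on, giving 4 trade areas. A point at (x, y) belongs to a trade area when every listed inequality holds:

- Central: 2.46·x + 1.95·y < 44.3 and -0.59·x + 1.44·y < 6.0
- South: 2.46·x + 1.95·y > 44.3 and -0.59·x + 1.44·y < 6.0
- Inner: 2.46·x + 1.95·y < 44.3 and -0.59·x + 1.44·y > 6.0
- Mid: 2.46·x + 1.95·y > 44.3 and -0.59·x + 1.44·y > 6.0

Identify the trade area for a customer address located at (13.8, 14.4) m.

Mid

2.46·13.8 + 1.95·14.4 = 62.028, which is > 44.3
-0.59·13.8 + 1.44·14.4 = 12.594, which is > 6.0
This sign pattern matches Mid.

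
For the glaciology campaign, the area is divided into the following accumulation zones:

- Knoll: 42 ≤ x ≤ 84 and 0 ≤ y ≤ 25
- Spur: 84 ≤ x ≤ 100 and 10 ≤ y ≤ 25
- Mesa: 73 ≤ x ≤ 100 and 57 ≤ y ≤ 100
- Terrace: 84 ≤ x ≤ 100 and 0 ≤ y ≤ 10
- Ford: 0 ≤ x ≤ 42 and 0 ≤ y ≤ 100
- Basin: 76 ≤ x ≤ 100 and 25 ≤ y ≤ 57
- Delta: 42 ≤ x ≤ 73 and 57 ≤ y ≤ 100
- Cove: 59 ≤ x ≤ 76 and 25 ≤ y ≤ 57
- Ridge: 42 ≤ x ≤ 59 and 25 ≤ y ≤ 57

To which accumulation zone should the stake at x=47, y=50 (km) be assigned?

The point has x = 47 and y = 50.
Only Ridge satisfies 42 ≤ x ≤ 59 and 25 ≤ y ≤ 57.

Ridge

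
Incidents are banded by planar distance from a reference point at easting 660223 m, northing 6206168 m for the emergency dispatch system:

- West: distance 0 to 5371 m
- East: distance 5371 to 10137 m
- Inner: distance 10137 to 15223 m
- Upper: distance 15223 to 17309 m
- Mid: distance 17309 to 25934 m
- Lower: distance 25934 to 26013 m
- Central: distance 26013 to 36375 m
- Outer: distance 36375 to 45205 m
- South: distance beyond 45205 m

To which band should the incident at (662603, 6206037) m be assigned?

Distance = √((662603−660223)² + (6206037−6206168)²) = √(5664400.000 + 17161.000) = 2383.603 m.
0 ≤ 2383.603 < 5371 → West.

West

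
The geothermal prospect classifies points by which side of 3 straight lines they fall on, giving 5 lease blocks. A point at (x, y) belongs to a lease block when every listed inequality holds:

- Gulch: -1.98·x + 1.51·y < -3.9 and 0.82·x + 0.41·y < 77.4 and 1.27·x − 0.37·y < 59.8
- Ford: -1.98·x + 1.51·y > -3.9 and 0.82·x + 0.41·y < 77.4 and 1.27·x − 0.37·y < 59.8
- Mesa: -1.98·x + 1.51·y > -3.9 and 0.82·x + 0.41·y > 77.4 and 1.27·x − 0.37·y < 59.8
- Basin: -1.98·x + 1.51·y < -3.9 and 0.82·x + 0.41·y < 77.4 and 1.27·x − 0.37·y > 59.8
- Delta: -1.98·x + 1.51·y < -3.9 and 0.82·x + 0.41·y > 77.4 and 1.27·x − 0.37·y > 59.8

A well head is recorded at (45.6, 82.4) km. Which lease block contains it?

Ford

-1.98·45.6 + 1.51·82.4 = 34.136, which is > -3.9
0.82·45.6 + 0.41·82.4 = 71.176, which is < 77.4
1.27·45.6 − 0.37·82.4 = 27.424, which is < 59.8
This sign pattern matches Ford.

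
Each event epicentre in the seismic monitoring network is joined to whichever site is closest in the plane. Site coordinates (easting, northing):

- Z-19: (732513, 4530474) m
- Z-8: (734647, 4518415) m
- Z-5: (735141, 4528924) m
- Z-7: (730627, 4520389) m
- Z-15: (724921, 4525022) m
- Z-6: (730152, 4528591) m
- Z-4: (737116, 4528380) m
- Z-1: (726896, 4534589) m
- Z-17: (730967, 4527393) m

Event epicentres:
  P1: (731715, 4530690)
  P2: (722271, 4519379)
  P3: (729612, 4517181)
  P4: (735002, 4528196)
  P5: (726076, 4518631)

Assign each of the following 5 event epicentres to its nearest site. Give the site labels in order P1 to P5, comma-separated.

P1 → Z-19 (d²=683460.00)
P2 → Z-15 (d²=38865949.00)
P3 → Z-7 (d²=11321489.00)
P4 → Z-5 (d²=549305.00)
P5 → Z-7 (d²=23802165.00)

Z-19, Z-15, Z-7, Z-5, Z-7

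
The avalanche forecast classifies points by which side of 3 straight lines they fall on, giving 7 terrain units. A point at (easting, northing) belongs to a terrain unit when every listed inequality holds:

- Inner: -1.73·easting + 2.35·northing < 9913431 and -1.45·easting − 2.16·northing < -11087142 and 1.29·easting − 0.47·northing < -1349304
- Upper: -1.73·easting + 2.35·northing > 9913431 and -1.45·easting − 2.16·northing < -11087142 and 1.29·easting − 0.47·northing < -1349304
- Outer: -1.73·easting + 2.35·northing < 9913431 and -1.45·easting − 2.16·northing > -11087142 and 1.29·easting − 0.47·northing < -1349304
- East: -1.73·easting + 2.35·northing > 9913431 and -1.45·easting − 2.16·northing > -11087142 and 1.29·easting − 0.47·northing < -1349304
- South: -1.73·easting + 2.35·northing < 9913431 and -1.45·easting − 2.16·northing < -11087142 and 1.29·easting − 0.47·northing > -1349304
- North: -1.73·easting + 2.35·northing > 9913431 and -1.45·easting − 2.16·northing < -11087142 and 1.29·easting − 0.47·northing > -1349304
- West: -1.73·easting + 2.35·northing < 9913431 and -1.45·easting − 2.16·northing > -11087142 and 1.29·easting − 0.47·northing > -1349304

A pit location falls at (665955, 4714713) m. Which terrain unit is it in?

Upper

-1.73·665955 + 2.35·4714713 = 9927473.400, which is > 9913431
-1.45·665955 − 2.16·4714713 = -11149414.830, which is < -11087142
1.29·665955 − 0.47·4714713 = -1356833.160, which is < -1349304
This sign pattern matches Upper.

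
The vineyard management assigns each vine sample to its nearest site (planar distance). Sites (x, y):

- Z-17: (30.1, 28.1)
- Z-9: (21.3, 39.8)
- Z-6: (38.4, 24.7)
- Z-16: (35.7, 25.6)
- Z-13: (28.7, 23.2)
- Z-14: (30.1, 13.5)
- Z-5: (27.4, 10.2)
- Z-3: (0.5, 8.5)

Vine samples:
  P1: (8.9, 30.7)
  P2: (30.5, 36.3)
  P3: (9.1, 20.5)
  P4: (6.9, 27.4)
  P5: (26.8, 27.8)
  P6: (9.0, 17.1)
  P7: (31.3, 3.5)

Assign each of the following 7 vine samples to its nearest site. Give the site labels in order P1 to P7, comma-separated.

Z-9, Z-17, Z-3, Z-9, Z-17, Z-3, Z-5

P1 → Z-9 (d²=236.57)
P2 → Z-17 (d²=67.40)
P3 → Z-3 (d²=217.96)
P4 → Z-9 (d²=361.12)
P5 → Z-17 (d²=10.98)
P6 → Z-3 (d²=146.21)
P7 → Z-5 (d²=60.10)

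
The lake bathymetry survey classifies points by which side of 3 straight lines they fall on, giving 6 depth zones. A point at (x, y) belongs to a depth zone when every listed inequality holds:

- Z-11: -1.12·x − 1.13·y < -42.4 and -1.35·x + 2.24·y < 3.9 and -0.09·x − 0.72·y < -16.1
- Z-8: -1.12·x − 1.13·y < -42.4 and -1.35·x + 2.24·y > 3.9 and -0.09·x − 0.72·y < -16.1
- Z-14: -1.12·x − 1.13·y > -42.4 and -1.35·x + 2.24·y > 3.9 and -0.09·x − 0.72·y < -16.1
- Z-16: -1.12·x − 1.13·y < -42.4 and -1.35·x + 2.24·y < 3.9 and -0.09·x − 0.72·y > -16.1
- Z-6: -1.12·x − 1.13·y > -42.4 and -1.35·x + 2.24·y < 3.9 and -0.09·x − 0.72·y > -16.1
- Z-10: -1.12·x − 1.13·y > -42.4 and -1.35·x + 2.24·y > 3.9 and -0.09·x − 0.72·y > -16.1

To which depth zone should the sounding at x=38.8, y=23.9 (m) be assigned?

Z-11

-1.12·38.8 − 1.13·23.9 = -70.463, which is < -42.4
-1.35·38.8 + 2.24·23.9 = 1.156, which is < 3.9
-0.09·38.8 − 0.72·23.9 = -20.700, which is < -16.1
This sign pattern matches Z-11.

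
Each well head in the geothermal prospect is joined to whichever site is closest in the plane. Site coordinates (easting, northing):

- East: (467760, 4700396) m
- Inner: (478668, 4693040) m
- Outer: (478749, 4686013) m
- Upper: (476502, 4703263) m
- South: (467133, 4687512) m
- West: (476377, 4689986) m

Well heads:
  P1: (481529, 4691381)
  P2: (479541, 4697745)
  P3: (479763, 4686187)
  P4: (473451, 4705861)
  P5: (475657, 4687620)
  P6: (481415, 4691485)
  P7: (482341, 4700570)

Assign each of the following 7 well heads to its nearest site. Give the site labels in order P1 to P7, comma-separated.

P1 → Inner (d²=10937602.00)
P2 → Inner (d²=22899154.00)
P3 → Outer (d²=1058472.00)
P4 → Upper (d²=16058205.00)
P5 → West (d²=6116356.00)
P6 → Inner (d²=9964034.00)
P7 → Upper (d²=41346170.00)

Inner, Inner, Outer, Upper, West, Inner, Upper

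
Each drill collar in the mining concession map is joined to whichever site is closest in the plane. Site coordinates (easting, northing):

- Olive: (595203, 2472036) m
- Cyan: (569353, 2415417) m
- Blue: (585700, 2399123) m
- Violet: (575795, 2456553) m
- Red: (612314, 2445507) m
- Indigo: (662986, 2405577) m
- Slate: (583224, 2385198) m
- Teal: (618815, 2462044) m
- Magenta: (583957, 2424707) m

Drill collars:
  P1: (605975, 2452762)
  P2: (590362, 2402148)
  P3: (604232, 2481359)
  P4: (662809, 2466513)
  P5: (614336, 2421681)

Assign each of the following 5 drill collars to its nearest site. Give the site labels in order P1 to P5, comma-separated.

Red, Blue, Olive, Teal, Red

P1 → Red (d²=92817946.00)
P2 → Blue (d²=30884869.00)
P3 → Olive (d²=168441170.00)
P4 → Teal (d²=1955443997.00)
P5 → Red (d²=571766760.00)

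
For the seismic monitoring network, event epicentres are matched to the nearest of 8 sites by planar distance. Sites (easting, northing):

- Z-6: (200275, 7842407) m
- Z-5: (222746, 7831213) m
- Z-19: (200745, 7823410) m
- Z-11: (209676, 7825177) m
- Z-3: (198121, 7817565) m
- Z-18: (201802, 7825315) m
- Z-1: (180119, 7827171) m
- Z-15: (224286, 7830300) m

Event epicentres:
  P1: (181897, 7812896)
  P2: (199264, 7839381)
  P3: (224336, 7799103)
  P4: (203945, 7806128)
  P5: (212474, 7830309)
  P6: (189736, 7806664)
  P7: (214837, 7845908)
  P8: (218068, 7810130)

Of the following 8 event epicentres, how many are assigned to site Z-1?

P1 → Z-1
P2 → Z-6
P3 → Z-11
P4 → Z-3
P5 → Z-11
P6 → Z-3
P7 → Z-6
P8 → Z-11
1 of the 8 goes to Z-1.

1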